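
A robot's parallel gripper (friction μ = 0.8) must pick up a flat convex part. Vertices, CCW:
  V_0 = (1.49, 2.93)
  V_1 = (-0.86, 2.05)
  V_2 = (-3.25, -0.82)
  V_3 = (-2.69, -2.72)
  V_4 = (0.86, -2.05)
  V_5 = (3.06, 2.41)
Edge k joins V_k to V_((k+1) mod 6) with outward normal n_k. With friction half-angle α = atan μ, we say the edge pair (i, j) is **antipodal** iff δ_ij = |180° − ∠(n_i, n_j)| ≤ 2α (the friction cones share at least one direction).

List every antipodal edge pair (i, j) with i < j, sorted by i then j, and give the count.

count = 7; pairs: (0,3), (0,4), (1,3), (1,4), (2,4), (2,5), (3,5)

α = atan 0.8 = 38.66°;  2α = 77.32°
n_0 = (-0.3507, +0.9365)
n_1 = (-0.7684, +0.6399)
n_2 = (-0.9592, -0.2827)
n_3 = (+0.1855, -0.9827)
n_4 = (+0.8968, -0.4424)
n_5 = (+0.3144, +0.9493)
  (0,1): δ = 150.32°  ·
  (0,2): δ = 94.11°  ·
  (0,3): δ = 9.84°  ✓
  (0,4): δ = 43.21°  ✓
  (0,5): δ = 141.15°  ·
  (1,2): δ = 123.79°  ·
  (1,3): δ = 39.53°  ✓
  (1,4): δ = 13.53°  ✓
  (1,5): δ = 111.46°  ·
  (2,3): δ = 95.73°  ·
  (2,4): δ = 42.68°  ✓
  (2,5): δ = 55.25°  ✓
  (3,4): δ = 126.94°  ·
  (3,5): δ = 29.01°  ✓
  (4,5): δ = 82.07°  ·
antipodal pairs: 7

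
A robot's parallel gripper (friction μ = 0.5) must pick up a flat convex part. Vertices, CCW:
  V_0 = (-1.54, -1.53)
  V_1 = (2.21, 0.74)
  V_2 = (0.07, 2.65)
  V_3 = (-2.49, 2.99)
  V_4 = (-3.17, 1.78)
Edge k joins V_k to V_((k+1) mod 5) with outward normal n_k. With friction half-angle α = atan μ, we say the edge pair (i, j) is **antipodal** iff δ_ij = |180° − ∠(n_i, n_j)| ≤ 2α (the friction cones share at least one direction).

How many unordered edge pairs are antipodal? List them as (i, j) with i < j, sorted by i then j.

count = 3; pairs: (0,2), (0,3), (1,4)

α = atan 0.5 = 26.57°;  2α = 53.13°
n_0 = (+0.5178, -0.8555)
n_1 = (+0.6659, +0.7461)
n_2 = (+0.1317, +0.9913)
n_3 = (-0.8718, +0.4899)
n_4 = (-0.8971, -0.4418)
  (0,1): δ = 72.94°  ·
  (0,2): δ = 38.75°  ✓
  (0,3): δ = 29.48°  ✓
  (0,4): δ = 85.03°  ·
  (1,2): δ = 145.82°  ·
  (1,3): δ = 77.59°  ·
  (1,4): δ = 22.03°  ✓
  (2,3): δ = 111.77°  ·
  (2,4): δ = 56.22°  ·
  (3,4): δ = 124.45°  ·
antipodal pairs: 3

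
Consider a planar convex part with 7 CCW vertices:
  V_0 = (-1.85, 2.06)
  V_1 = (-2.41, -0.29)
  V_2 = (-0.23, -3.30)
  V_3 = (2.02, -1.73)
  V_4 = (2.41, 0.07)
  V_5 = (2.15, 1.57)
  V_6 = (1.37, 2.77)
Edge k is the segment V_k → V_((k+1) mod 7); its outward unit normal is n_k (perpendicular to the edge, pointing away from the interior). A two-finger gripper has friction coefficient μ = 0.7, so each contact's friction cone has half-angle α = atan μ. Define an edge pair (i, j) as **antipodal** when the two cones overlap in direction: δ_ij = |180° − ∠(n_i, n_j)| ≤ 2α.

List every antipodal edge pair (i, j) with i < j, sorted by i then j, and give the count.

count = 10; pairs: (0,2), (0,3), (0,4), (0,5), (1,3), (1,4), (1,5), (1,6), (2,6), (3,6)

α = atan 0.7 = 34.99°;  2α = 69.98°
n_0 = (-0.9728, +0.2318)
n_1 = (-0.8099, -0.5866)
n_2 = (+0.5722, -0.8201)
n_3 = (+0.9773, -0.2118)
n_4 = (+0.9853, +0.1708)
n_5 = (+0.8384, +0.5450)
n_6 = (-0.2153, +0.9765)
  (0,1): δ = 130.68°  ·
  (0,2): δ = 41.69°  ✓
  (0,3): δ = 1.18°  ✓
  (0,4): δ = 23.24°  ✓
  (0,5): δ = 46.43°  ✓
  (0,6): δ = 115.84°  ·
  (1,2): δ = 91.01°  ·
  (1,3): δ = 48.14°  ✓
  (1,4): δ = 26.08°  ✓
  (1,5): δ = 2.89°  ✓
  (1,6): δ = 66.52°  ✓
  (2,3): δ = 137.13°  ·
  (2,4): δ = 115.07°  ·
  (2,5): δ = 91.88°  ·
  (2,6): δ = 22.47°  ✓
  (3,4): δ = 157.94°  ·
  (3,5): δ = 134.75°  ·
  (3,6): δ = 65.34°  ✓
  (4,5): δ = 156.81°  ·
  (4,6): δ = 87.40°  ·
  (5,6): δ = 110.59°  ·
antipodal pairs: 10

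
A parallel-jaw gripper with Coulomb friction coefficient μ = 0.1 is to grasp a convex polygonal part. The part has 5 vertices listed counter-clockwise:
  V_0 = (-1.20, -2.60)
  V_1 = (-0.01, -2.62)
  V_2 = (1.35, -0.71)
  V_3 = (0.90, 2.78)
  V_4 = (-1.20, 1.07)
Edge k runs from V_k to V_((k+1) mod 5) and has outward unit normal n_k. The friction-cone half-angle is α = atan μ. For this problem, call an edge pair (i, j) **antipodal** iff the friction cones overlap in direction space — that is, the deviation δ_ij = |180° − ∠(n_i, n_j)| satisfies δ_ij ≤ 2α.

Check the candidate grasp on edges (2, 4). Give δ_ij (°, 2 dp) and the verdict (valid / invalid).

δ = 7.35°, valid

α = atan 0.1 = 5.71°;  2α = 11.42°
edge 2: e_2 = (-0.45, +3.49);  n_2 = (+0.9918, +0.1279)
edge 4: e_4 = (+0.00, -3.67);  n_4 = (-1.0000, -0.0000)
∠(n_2, n_4) = 172.65°
δ = |180° − 172.65°| = 7.35°
7.35° ≤ 2α = 11.42°  →  valid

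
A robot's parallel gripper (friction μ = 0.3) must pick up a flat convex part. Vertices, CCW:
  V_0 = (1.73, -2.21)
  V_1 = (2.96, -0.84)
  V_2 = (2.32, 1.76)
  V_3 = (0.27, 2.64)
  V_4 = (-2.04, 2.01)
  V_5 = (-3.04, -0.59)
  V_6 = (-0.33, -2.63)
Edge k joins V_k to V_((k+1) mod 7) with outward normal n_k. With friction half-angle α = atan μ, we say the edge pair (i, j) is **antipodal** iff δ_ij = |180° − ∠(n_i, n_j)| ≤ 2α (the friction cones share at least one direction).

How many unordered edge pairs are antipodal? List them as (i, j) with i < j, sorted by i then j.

α = atan 0.3 = 16.70°;  2α = 33.40°
n_0 = (+0.7441, -0.6681)
n_1 = (+0.9710, +0.2390)
n_2 = (+0.3945, +0.9189)
n_3 = (-0.2631, +0.9648)
n_4 = (-0.9333, +0.3590)
n_5 = (-0.6014, -0.7989)
n_6 = (+0.1998, -0.9798)
  (0,1): δ = 124.25°  ·
  (0,2): δ = 71.31°  ·
  (0,3): δ = 32.83°  ✓
  (0,4): δ = 20.88°  ✓
  (0,5): δ = 94.95°  ·
  (0,6): δ = 143.44°  ·
  (1,2): δ = 127.06°  ·
  (1,3): δ = 88.57°  ·
  (1,4): δ = 34.87°  ·
  (1,5): δ = 39.20°  ·
  (1,6): δ = 87.70°  ·
  (2,3): δ = 141.51°  ·
  (2,4): δ = 87.81°  ·
  (2,5): δ = 13.74°  ✓
  (2,6): δ = 34.76°  ·
  (3,4): δ = 126.29°  ·
  (3,5): δ = 52.23°  ·
  (3,6): δ = 3.73°  ✓
  (4,5): δ = 105.93°  ·
  (4,6): δ = 57.44°  ·
  (5,6): δ = 131.51°  ·
antipodal pairs: 4

count = 4; pairs: (0,3), (0,4), (2,5), (3,6)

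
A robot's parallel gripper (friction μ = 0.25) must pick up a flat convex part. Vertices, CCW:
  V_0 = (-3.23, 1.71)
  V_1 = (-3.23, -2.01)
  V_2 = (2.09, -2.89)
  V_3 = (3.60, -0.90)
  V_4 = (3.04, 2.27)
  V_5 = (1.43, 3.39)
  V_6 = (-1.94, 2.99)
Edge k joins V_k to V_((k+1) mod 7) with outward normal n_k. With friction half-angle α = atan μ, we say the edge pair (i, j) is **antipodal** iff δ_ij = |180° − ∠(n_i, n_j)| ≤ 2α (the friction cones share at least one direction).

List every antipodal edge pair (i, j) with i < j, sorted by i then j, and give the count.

count = 4; pairs: (0,3), (1,4), (1,5), (2,6)

α = atan 0.25 = 14.04°;  2α = 28.07°
n_0 = (-1.0000, -0.0000)
n_1 = (-0.1632, -0.9866)
n_2 = (+0.7966, -0.6045)
n_3 = (+0.9848, +0.1740)
n_4 = (+0.5711, +0.8209)
n_5 = (-0.1179, +0.9930)
n_6 = (-0.7044, +0.7099)
  (0,1): δ = 99.39°  ·
  (0,2): δ = 37.19°  ·
  (0,3): δ = 10.02°  ✓
  (0,4): δ = 55.18°  ·
  (0,5): δ = 96.77°  ·
  (0,6): δ = 134.78°  ·
  (1,2): δ = 117.80°  ·
  (1,3): δ = 70.59°  ·
  (1,4): δ = 25.43°  ✓
  (1,5): δ = 16.16°  ✓
  (1,6): δ = 54.17°  ·
  (2,3): δ = 132.79°  ·
  (2,4): δ = 87.63°  ·
  (2,5): δ = 46.04°  ·
  (2,6): δ = 8.03°  ✓
  (3,4): δ = 134.84°  ·
  (3,5): δ = 93.25°  ·
  (3,6): δ = 55.24°  ·
  (4,5): δ = 138.41°  ·
  (4,6): δ = 100.40°  ·
  (5,6): δ = 141.99°  ·
antipodal pairs: 4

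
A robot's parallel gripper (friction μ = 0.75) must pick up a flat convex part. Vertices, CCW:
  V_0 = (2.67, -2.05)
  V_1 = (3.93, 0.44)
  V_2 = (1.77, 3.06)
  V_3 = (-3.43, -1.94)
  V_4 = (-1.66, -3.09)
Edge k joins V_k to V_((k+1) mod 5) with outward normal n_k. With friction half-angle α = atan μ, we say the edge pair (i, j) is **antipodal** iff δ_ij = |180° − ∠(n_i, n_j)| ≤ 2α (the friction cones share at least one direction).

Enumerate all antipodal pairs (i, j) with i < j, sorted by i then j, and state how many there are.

α = atan 0.75 = 36.87°;  2α = 73.74°
n_0 = (+0.8923, -0.4515)
n_1 = (+0.7716, +0.6361)
n_2 = (-0.6931, +0.7208)
n_3 = (-0.5448, -0.8386)
n_4 = (+0.2335, -0.9723)
  (0,1): δ = 113.66°  ·
  (0,2): δ = 19.28°  ✓
  (0,3): δ = 83.83°  ·
  (0,4): δ = 130.35°  ·
  (1,2): δ = 85.63°  ·
  (1,3): δ = 17.48°  ✓
  (1,4): δ = 64.00°  ✓
  (2,3): δ = 76.89°  ·
  (2,4): δ = 30.37°  ✓
  (3,4): δ = 133.48°  ·
antipodal pairs: 4

count = 4; pairs: (0,2), (1,3), (1,4), (2,4)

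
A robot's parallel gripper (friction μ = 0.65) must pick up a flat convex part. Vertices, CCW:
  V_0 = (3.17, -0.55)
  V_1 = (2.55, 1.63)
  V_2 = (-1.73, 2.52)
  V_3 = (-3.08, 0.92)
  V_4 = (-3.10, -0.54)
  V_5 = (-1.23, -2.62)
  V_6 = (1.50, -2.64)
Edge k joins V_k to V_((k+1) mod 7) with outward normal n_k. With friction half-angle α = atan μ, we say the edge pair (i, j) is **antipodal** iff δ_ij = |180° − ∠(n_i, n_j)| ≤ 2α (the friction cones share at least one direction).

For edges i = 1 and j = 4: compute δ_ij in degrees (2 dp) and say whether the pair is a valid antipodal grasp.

δ = 36.30°, valid

α = atan 0.65 = 33.02°;  2α = 66.05°
edge 1: e_1 = (-4.28, +0.89);  n_1 = (+0.2036, +0.9791)
edge 4: e_4 = (+1.87, -2.08);  n_4 = (-0.7436, -0.6686)
∠(n_1, n_4) = 143.70°
δ = |180° − 143.70°| = 36.30°
36.30° ≤ 2α = 66.05°  →  valid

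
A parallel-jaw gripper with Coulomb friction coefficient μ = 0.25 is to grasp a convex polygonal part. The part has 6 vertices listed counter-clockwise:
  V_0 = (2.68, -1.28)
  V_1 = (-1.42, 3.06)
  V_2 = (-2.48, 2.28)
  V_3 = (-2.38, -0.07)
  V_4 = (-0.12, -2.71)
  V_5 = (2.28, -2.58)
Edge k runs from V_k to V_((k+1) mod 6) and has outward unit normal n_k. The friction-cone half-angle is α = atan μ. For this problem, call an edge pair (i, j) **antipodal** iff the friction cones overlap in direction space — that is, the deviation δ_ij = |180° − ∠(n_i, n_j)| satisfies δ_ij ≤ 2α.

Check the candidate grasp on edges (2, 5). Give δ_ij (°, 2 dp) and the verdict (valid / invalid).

δ = 19.54°, valid

α = atan 0.25 = 14.04°;  2α = 28.07°
edge 2: e_2 = (+0.10, -2.35);  n_2 = (-0.9991, -0.0425)
edge 5: e_5 = (+0.40, +1.30);  n_5 = (+0.9558, -0.2941)
∠(n_2, n_5) = 160.46°
δ = |180° − 160.46°| = 19.54°
19.54° ≤ 2α = 28.07°  →  valid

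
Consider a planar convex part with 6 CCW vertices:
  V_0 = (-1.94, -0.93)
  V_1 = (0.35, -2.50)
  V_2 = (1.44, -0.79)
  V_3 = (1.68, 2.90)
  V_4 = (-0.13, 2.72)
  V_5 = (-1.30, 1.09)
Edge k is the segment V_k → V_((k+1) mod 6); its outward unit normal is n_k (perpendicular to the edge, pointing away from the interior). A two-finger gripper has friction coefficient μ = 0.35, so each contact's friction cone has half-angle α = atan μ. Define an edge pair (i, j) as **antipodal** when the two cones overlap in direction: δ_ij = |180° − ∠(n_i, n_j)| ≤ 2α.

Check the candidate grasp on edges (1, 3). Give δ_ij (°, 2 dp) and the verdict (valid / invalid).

α = atan 0.35 = 19.29°;  2α = 38.58°
edge 1: e_1 = (+1.09, +1.71);  n_1 = (+0.8433, -0.5375)
edge 3: e_3 = (-1.81, -0.18);  n_3 = (-0.0990, +0.9951)
∠(n_1, n_3) = 128.19°
δ = |180° − 128.19°| = 51.81°
51.81° > 2α = 38.58°  →  invalid

δ = 51.81°, invalid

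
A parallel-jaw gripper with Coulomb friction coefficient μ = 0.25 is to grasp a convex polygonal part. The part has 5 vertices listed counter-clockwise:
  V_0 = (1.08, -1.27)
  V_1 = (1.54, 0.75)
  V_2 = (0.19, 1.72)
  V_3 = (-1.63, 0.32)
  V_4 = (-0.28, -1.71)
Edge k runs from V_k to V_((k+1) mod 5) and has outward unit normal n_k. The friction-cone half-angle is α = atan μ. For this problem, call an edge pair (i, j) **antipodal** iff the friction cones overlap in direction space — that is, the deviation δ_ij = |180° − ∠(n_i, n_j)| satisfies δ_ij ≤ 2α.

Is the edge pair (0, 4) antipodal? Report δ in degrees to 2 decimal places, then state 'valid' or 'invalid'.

α = atan 0.25 = 14.04°;  2α = 28.07°
edge 0: e_0 = (+0.46, +2.02);  n_0 = (+0.9750, -0.2220)
edge 4: e_4 = (+1.36, +0.44);  n_4 = (+0.3078, -0.9514)
∠(n_0, n_4) = 59.24°
δ = |180° − 59.24°| = 120.76°
120.76° > 2α = 28.07°  →  invalid

δ = 120.76°, invalid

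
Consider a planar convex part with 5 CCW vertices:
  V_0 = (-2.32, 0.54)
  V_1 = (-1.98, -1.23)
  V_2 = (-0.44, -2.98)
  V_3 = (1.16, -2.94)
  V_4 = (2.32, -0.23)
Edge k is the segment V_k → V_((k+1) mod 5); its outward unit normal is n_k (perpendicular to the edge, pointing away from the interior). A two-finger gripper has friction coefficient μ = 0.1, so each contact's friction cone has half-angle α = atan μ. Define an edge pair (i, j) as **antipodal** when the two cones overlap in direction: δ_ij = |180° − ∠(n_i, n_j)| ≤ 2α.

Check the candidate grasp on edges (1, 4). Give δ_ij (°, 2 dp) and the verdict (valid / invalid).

δ = 39.23°, invalid

α = atan 0.1 = 5.71°;  2α = 11.42°
edge 1: e_1 = (+1.54, -1.75);  n_1 = (-0.7507, -0.6606)
edge 4: e_4 = (-4.64, +0.77);  n_4 = (+0.1637, +0.9865)
∠(n_1, n_4) = 140.77°
δ = |180° − 140.77°| = 39.23°
39.23° > 2α = 11.42°  →  invalid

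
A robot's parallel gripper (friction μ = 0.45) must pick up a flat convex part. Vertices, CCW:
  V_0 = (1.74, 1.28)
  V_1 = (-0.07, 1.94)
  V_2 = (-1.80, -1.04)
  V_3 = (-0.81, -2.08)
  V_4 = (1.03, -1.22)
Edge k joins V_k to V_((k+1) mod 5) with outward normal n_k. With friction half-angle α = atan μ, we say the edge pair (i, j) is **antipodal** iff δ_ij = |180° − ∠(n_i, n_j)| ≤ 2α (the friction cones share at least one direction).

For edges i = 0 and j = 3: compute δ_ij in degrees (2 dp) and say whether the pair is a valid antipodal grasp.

α = atan 0.45 = 24.23°;  2α = 48.46°
edge 0: e_0 = (-1.81, +0.66);  n_0 = (+0.3426, +0.9395)
edge 3: e_3 = (+1.84, +0.86);  n_3 = (+0.4234, -0.9059)
∠(n_0, n_3) = 134.92°
δ = |180° − 134.92°| = 45.08°
45.08° ≤ 2α = 48.46°  →  valid

δ = 45.08°, valid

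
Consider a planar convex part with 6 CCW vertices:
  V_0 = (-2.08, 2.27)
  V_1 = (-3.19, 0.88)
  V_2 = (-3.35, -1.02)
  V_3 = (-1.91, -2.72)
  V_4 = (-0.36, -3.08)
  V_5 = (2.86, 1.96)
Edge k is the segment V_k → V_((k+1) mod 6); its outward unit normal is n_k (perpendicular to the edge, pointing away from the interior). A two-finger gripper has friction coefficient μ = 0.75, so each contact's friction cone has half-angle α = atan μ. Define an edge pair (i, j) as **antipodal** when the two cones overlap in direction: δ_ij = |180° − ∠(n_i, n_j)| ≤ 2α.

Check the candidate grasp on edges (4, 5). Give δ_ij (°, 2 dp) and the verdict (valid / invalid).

α = atan 0.75 = 36.87°;  2α = 73.74°
edge 4: e_4 = (+3.22, +5.04);  n_4 = (+0.8427, -0.5384)
edge 5: e_5 = (-4.94, +0.31);  n_5 = (+0.0626, +0.9980)
∠(n_4, n_5) = 118.98°
δ = |180° − 118.98°| = 61.02°
61.02° ≤ 2α = 73.74°  →  valid

δ = 61.02°, valid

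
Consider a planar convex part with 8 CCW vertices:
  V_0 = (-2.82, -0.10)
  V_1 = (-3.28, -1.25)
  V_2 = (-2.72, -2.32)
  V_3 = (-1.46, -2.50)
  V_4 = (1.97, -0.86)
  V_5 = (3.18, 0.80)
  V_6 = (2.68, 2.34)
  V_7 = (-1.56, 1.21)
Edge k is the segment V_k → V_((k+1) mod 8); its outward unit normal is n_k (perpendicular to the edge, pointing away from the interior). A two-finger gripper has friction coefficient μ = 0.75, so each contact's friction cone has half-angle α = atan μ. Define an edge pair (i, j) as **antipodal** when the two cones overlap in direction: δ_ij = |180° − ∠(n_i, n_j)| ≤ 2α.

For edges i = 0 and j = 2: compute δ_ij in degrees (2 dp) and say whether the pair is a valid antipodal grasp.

α = atan 0.75 = 36.87°;  2α = 73.74°
edge 0: e_0 = (-0.46, -1.15);  n_0 = (-0.9285, +0.3714)
edge 2: e_2 = (+1.26, -0.18);  n_2 = (-0.1414, -0.9899)
∠(n_0, n_2) = 103.67°
δ = |180° − 103.67°| = 76.33°
76.33° > 2α = 73.74°  →  invalid

δ = 76.33°, invalid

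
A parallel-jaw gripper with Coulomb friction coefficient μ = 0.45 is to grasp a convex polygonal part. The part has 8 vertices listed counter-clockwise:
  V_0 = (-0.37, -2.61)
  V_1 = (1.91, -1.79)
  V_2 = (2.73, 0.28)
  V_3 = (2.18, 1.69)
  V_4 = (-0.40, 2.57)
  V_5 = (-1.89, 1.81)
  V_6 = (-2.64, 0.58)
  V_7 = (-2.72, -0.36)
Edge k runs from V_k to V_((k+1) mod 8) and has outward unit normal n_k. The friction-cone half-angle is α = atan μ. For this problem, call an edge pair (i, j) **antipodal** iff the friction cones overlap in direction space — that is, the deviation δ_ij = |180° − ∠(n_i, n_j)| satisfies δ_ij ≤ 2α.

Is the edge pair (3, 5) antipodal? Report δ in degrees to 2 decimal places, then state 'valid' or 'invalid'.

δ = 102.54°, invalid

α = atan 0.45 = 24.23°;  2α = 48.46°
edge 3: e_3 = (-2.58, +0.88);  n_3 = (+0.3228, +0.9465)
edge 5: e_5 = (-0.75, -1.23);  n_5 = (-0.8538, +0.5206)
∠(n_3, n_5) = 77.46°
δ = |180° − 77.46°| = 102.54°
102.54° > 2α = 48.46°  →  invalid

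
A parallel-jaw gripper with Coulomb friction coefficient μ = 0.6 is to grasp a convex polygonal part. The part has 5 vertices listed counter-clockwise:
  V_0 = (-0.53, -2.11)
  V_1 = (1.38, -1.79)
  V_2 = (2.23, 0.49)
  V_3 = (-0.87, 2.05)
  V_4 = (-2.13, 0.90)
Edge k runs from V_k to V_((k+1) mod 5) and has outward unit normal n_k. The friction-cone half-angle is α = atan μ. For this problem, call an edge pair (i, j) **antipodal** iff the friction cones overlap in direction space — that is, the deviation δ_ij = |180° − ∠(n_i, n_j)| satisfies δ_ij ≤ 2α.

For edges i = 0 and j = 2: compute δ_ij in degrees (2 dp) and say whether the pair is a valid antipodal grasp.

α = atan 0.6 = 30.96°;  2α = 61.93°
edge 0: e_0 = (+1.91, +0.32);  n_0 = (+0.1652, -0.9863)
edge 2: e_2 = (-3.10, +1.56);  n_2 = (+0.4495, +0.8933)
∠(n_0, n_2) = 143.78°
δ = |180° − 143.78°| = 36.22°
36.22° ≤ 2α = 61.93°  →  valid

δ = 36.22°, valid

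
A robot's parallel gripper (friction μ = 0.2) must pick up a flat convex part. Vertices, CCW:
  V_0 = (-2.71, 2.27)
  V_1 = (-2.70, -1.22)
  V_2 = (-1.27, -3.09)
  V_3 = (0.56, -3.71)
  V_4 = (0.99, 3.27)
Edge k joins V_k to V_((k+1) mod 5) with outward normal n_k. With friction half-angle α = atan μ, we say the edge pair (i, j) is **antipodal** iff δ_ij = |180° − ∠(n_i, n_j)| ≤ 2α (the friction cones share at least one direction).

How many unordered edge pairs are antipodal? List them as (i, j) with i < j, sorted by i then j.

count = 1; pairs: (0,3)

α = atan 0.2 = 11.31°;  2α = 22.62°
n_0 = (-1.0000, -0.0029)
n_1 = (-0.7944, -0.6075)
n_2 = (-0.3209, -0.9471)
n_3 = (+0.9981, -0.0615)
n_4 = (-0.2609, +0.9654)
  (0,1): δ = 142.76°  ·
  (0,2): δ = 108.88°  ·
  (0,3): δ = 3.69°  ✓
  (0,4): δ = 104.96°  ·
  (1,2): δ = 146.12°  ·
  (1,3): δ = 40.93°  ·
  (1,4): δ = 67.72°  ·
  (2,3): δ = 74.81°  ·
  (2,4): δ = 33.84°  ·
  (3,4): δ = 71.35°  ·
antipodal pairs: 1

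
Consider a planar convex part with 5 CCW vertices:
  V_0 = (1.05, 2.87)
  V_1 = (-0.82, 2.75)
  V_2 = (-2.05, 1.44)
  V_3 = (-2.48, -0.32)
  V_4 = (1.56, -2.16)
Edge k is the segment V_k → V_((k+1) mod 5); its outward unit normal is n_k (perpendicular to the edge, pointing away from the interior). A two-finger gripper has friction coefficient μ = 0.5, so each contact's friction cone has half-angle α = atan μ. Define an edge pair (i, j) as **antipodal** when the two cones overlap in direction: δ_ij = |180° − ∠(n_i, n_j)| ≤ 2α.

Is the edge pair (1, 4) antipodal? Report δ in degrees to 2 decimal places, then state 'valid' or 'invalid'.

δ = 48.99°, valid

α = atan 0.5 = 26.57°;  2α = 53.13°
edge 1: e_1 = (-1.23, -1.31);  n_1 = (-0.7290, +0.6845)
edge 4: e_4 = (-0.51, +5.03);  n_4 = (+0.9949, +0.1009)
∠(n_1, n_4) = 131.01°
δ = |180° − 131.01°| = 48.99°
48.99° ≤ 2α = 53.13°  →  valid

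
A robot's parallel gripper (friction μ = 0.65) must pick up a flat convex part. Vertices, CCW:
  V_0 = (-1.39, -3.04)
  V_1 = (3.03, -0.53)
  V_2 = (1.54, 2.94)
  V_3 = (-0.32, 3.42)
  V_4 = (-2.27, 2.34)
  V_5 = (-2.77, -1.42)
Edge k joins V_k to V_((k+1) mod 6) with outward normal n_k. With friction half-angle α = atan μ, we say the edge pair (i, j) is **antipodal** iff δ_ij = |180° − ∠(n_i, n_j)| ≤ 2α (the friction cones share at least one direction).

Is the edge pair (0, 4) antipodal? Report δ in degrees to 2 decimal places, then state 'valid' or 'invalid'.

δ = 52.83°, valid

α = atan 0.65 = 33.02°;  2α = 66.05°
edge 0: e_0 = (+4.42, +2.51);  n_0 = (+0.4938, -0.8696)
edge 4: e_4 = (-0.50, -3.76);  n_4 = (-0.9913, +0.1318)
∠(n_0, n_4) = 127.17°
δ = |180° − 127.17°| = 52.83°
52.83° ≤ 2α = 66.05°  →  valid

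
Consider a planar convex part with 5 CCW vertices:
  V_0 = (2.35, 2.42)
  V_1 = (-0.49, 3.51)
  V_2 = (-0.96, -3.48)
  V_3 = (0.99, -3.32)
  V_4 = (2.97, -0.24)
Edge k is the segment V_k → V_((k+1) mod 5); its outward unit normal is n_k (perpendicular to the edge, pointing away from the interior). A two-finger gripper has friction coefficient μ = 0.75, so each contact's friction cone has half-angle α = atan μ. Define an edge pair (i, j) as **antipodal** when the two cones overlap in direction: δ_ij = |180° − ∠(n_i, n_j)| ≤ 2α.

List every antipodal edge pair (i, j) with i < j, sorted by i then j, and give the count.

count = 4; pairs: (0,1), (0,2), (1,3), (1,4)

α = atan 0.75 = 36.87°;  2α = 73.74°
n_0 = (+0.3583, +0.9336)
n_1 = (-0.9977, +0.0671)
n_2 = (+0.0818, -0.9967)
n_3 = (+0.8412, -0.5408)
n_4 = (+0.9739, +0.2270)
  (0,1): δ = 72.85°  ✓
  (0,2): δ = 25.69°  ✓
  (0,3): δ = 78.26°  ·
  (0,4): δ = 124.12°  ·
  (1,2): δ = 81.46°  ·
  (1,3): δ = 28.89°  ✓
  (1,4): δ = 16.97°  ✓
  (2,3): δ = 127.43°  ·
  (2,4): δ = 81.57°  ·
  (3,4): δ = 134.14°  ·
antipodal pairs: 4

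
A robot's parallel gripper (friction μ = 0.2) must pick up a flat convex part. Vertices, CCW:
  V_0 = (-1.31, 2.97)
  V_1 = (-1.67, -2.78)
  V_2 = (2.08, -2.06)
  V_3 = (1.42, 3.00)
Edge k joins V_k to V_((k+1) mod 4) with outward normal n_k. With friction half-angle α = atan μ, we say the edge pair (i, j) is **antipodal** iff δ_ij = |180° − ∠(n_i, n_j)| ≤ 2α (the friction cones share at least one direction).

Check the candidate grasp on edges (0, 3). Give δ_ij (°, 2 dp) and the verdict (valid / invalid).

δ = 94.21°, invalid

α = atan 0.2 = 11.31°;  2α = 22.62°
edge 0: e_0 = (-0.36, -5.75);  n_0 = (-0.9980, +0.0625)
edge 3: e_3 = (-2.73, -0.03);  n_3 = (-0.0110, +0.9999)
∠(n_0, n_3) = 85.79°
δ = |180° − 85.79°| = 94.21°
94.21° > 2α = 22.62°  →  invalid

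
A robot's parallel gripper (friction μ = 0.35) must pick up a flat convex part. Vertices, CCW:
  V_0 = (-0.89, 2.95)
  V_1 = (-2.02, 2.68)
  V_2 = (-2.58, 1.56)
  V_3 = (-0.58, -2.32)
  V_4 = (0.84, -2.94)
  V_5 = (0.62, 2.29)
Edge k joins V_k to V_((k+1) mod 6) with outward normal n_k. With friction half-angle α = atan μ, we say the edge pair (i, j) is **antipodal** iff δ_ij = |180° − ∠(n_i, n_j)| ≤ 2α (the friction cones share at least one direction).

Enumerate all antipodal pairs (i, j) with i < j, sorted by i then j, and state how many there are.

count = 4; pairs: (0,3), (1,4), (2,4), (3,5)

α = atan 0.35 = 19.29°;  2α = 38.58°
n_0 = (-0.2324, +0.9726)
n_1 = (-0.8944, +0.4472)
n_2 = (-0.8889, -0.4582)
n_3 = (-0.4001, -0.9165)
n_4 = (+0.9991, +0.0420)
n_5 = (+0.4005, +0.9163)
  (0,1): δ = 130.00°  ·
  (0,2): δ = 76.17°  ·
  (0,3): δ = 37.03°  ✓
  (0,4): δ = 78.97°  ·
  (0,5): δ = 142.95°  ·
  (1,2): δ = 126.17°  ·
  (1,3): δ = 87.02°  ·
  (1,4): δ = 28.97°  ✓
  (1,5): δ = 92.96°  ·
  (2,3): δ = 140.86°  ·
  (2,4): δ = 24.86°  ✓
  (2,5): δ = 39.12°  ·
  (3,4): δ = 64.00°  ·
  (3,5): δ = 0.02°  ✓
  (4,5): δ = 116.02°  ·
antipodal pairs: 4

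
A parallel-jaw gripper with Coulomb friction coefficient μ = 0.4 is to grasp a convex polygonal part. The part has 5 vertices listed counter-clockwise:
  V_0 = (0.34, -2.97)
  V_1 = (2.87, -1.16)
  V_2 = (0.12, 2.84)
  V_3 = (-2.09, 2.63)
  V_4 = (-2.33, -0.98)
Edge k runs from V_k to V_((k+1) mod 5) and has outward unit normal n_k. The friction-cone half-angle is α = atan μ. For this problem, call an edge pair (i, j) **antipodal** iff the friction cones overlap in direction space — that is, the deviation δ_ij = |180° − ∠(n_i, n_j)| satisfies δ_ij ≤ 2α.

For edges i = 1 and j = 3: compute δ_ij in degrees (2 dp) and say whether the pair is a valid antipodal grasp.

δ = 38.31°, valid

α = atan 0.4 = 21.80°;  2α = 43.60°
edge 1: e_1 = (-2.75, +4.00);  n_1 = (+0.8240, +0.5665)
edge 3: e_3 = (-0.24, -3.61);  n_3 = (-0.9978, +0.0663)
∠(n_1, n_3) = 141.69°
δ = |180° − 141.69°| = 38.31°
38.31° ≤ 2α = 43.60°  →  valid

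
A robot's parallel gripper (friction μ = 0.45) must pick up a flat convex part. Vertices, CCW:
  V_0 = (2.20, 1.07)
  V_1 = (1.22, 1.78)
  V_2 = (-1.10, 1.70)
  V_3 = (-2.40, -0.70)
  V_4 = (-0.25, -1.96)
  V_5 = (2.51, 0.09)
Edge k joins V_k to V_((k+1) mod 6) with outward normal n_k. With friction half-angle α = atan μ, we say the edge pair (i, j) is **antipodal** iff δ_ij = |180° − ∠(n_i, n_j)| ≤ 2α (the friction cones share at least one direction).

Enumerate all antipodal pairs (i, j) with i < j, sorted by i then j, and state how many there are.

α = atan 0.45 = 24.23°;  2α = 48.46°
n_0 = (+0.5867, +0.8098)
n_1 = (-0.0345, +0.9994)
n_2 = (-0.8793, +0.4763)
n_3 = (-0.5056, -0.8628)
n_4 = (+0.5963, -0.8028)
n_5 = (+0.9534, +0.3016)
  (0,1): δ = 142.10°  ·
  (0,2): δ = 82.52°  ·
  (0,3): δ = 5.55°  ✓
  (0,4): δ = 72.53°  ·
  (0,5): δ = 143.48°  ·
  (1,2): δ = 120.42°  ·
  (1,3): δ = 32.35°  ✓
  (1,4): δ = 34.63°  ✓
  (1,5): δ = 105.58°  ·
  (2,3): δ = 91.93°  ·
  (2,4): δ = 24.95°  ✓
  (2,5): δ = 46.00°  ✓
  (3,4): δ = 113.02°  ·
  (3,5): δ = 42.07°  ✓
  (4,5): δ = 109.05°  ·
antipodal pairs: 6

count = 6; pairs: (0,3), (1,3), (1,4), (2,4), (2,5), (3,5)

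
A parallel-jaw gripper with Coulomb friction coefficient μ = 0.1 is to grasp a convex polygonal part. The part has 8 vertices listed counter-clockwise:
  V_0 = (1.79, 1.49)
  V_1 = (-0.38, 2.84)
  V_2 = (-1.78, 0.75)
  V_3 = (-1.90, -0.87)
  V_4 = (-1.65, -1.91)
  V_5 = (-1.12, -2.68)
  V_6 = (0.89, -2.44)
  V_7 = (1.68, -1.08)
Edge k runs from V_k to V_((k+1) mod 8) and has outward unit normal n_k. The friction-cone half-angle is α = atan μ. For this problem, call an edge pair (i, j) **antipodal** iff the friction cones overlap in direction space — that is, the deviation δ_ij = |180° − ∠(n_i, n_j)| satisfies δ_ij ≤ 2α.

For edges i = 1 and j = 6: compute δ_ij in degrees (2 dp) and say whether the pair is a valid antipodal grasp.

δ = 3.66°, valid

α = atan 0.1 = 5.71°;  2α = 11.42°
edge 1: e_1 = (-1.40, -2.09);  n_1 = (-0.8308, +0.5565)
edge 6: e_6 = (+0.79, +1.36);  n_6 = (+0.8647, -0.5023)
∠(n_1, n_6) = 176.34°
δ = |180° − 176.34°| = 3.66°
3.66° ≤ 2α = 11.42°  →  valid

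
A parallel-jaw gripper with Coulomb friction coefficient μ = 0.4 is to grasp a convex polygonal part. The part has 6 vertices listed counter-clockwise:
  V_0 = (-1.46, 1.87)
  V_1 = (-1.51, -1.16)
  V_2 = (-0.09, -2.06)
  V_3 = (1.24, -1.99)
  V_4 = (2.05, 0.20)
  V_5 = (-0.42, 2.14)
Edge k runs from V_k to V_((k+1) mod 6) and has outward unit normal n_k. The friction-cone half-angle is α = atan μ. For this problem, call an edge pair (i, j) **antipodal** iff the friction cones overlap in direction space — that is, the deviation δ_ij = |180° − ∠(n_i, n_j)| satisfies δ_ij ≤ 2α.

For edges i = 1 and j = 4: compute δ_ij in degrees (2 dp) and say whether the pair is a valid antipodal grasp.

δ = 5.78°, valid

α = atan 0.4 = 21.80°;  2α = 43.60°
edge 1: e_1 = (+1.42, -0.90);  n_1 = (-0.5353, -0.8446)
edge 4: e_4 = (-2.47, +1.94);  n_4 = (+0.6177, +0.7864)
∠(n_1, n_4) = 174.22°
δ = |180° − 174.22°| = 5.78°
5.78° ≤ 2α = 43.60°  →  valid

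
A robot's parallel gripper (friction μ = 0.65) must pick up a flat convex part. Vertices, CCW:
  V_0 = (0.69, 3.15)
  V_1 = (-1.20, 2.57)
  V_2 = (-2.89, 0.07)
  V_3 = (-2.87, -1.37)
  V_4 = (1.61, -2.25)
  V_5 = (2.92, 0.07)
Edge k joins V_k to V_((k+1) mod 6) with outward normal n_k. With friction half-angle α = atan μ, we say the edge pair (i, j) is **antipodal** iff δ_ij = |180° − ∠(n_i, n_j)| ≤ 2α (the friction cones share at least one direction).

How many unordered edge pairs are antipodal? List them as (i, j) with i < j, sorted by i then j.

α = atan 0.65 = 33.02°;  2α = 66.05°
n_0 = (-0.2934, +0.9560)
n_1 = (-0.8285, +0.5600)
n_2 = (-0.9999, -0.0139)
n_3 = (-0.1927, -0.9812)
n_4 = (+0.8708, -0.4917)
n_5 = (+0.8100, +0.5865)
  (0,1): δ = 141.12°  ·
  (0,2): δ = 106.26°  ·
  (0,3): δ = 28.17°  ✓
  (0,4): δ = 43.49°  ✓
  (0,5): δ = 108.85°  ·
  (1,2): δ = 145.15°  ·
  (1,3): δ = 67.05°  ·
  (1,4): δ = 4.61°  ✓
  (1,5): δ = 69.96°  ·
  (2,3): δ = 101.91°  ·
  (2,4): δ = 30.25°  ✓
  (2,5): δ = 35.11°  ✓
  (3,4): δ = 108.34°  ·
  (3,5): δ = 42.98°  ✓
  (4,5): δ = 114.64°  ·
antipodal pairs: 6

count = 6; pairs: (0,3), (0,4), (1,4), (2,4), (2,5), (3,5)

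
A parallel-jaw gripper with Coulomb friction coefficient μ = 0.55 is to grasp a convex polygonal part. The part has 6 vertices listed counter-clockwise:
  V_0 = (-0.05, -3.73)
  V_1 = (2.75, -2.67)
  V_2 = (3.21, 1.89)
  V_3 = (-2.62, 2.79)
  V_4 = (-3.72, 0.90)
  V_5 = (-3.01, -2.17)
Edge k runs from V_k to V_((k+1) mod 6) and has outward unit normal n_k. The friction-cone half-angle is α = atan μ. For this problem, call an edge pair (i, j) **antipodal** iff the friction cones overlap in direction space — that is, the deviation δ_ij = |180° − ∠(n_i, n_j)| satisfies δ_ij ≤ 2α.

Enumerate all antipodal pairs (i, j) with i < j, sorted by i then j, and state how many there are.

α = atan 0.55 = 28.81°;  2α = 57.62°
n_0 = (+0.3541, -0.9352)
n_1 = (+0.9950, -0.1004)
n_2 = (+0.1526, +0.9883)
n_3 = (-0.8643, +0.5030)
n_4 = (-0.9743, -0.2253)
n_5 = (-0.4662, -0.8847)
  (0,1): δ = 116.50°  ·
  (0,2): δ = 29.51°  ✓
  (0,3): δ = 39.06°  ✓
  (0,4): δ = 82.29°  ·
  (0,5): δ = 131.47°  ·
  (1,2): δ = 93.02°  ·
  (1,3): δ = 24.44°  ✓
  (1,4): δ = 18.78°  ✓
  (1,5): δ = 67.97°  ·
  (2,3): δ = 111.42°  ·
  (2,4): δ = 68.20°  ·
  (2,5): δ = 19.01°  ✓
  (3,4): δ = 136.78°  ·
  (3,5): δ = 87.59°  ·
  (4,5): δ = 130.81°  ·
antipodal pairs: 5

count = 5; pairs: (0,2), (0,3), (1,3), (1,4), (2,5)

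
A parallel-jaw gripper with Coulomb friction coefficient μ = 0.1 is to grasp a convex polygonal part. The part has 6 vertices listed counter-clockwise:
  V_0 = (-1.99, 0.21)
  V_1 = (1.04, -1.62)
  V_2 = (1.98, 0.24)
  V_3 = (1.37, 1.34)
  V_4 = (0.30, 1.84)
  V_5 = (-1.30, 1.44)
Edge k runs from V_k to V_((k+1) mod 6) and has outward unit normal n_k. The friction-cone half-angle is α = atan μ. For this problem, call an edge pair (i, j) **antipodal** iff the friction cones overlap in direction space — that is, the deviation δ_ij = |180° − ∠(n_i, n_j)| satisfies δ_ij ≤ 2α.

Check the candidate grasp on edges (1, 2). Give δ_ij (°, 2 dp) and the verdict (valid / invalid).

α = atan 0.1 = 5.71°;  2α = 11.42°
edge 1: e_1 = (+0.94, +1.86);  n_1 = (+0.8925, -0.4510)
edge 2: e_2 = (-0.61, +1.10);  n_2 = (+0.8745, +0.4850)
∠(n_1, n_2) = 55.82°
δ = |180° − 55.82°| = 124.18°
124.18° > 2α = 11.42°  →  invalid

δ = 124.18°, invalid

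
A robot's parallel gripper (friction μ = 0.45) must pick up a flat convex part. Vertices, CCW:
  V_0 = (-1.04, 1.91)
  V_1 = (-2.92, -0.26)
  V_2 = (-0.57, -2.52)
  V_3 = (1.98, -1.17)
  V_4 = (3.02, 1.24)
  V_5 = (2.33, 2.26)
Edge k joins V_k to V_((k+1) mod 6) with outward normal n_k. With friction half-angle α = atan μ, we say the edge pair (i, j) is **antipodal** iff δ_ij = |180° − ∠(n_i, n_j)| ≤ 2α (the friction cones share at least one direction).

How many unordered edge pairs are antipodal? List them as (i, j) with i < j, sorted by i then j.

count = 4; pairs: (0,2), (0,3), (1,4), (2,5)

α = atan 0.45 = 24.23°;  2α = 48.46°
n_0 = (-0.7558, +0.6548)
n_1 = (-0.6932, -0.7208)
n_2 = (+0.4679, -0.8838)
n_3 = (+0.9182, -0.3962)
n_4 = (+0.8283, +0.5603)
n_5 = (-0.1033, +0.9947)
  (0,1): δ = 92.98°  ·
  (0,2): δ = 21.20°  ✓
  (0,3): δ = 17.56°  ✓
  (0,4): δ = 74.98°  ·
  (0,5): δ = 136.83°  ·
  (1,2): δ = 108.22°  ·
  (1,3): δ = 69.46°  ·
  (1,4): δ = 12.04°  ✓
  (1,5): δ = 49.81°  ·
  (2,3): δ = 141.24°  ·
  (2,4): δ = 83.82°  ·
  (2,5): δ = 21.97°  ✓
  (3,4): δ = 122.58°  ·
  (3,5): δ = 60.73°  ·
  (4,5): δ = 118.15°  ·
antipodal pairs: 4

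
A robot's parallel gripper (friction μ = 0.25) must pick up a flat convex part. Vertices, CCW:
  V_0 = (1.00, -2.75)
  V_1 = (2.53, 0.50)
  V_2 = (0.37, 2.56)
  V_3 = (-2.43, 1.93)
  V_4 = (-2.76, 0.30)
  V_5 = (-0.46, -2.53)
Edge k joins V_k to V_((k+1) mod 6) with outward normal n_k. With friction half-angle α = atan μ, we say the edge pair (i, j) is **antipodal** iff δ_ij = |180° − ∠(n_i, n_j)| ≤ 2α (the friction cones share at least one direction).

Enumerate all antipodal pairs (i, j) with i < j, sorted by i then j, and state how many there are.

count = 3; pairs: (0,3), (1,4), (2,5)

α = atan 0.25 = 14.04°;  2α = 28.07°
n_0 = (+0.9048, -0.4259)
n_1 = (+0.6902, +0.7237)
n_2 = (-0.2195, +0.9756)
n_3 = (-0.9801, +0.1984)
n_4 = (-0.7760, -0.6307)
n_5 = (-0.1490, -0.9888)
  (0,1): δ = 108.43°  ·
  (0,2): δ = 52.11°  ·
  (0,3): δ = 13.76°  ✓
  (0,4): δ = 64.31°  ·
  (0,5): δ = 106.64°  ·
  (1,2): δ = 123.68°  ·
  (1,3): δ = 57.80°  ·
  (1,4): δ = 7.26°  ✓
  (1,5): δ = 35.07°  ·
  (2,3): δ = 114.13°  ·
  (2,4): δ = 63.58°  ·
  (2,5): δ = 21.25°  ✓
  (3,4): δ = 129.45°  ·
  (3,5): δ = 87.12°  ·
  (4,5): δ = 137.67°  ·
antipodal pairs: 3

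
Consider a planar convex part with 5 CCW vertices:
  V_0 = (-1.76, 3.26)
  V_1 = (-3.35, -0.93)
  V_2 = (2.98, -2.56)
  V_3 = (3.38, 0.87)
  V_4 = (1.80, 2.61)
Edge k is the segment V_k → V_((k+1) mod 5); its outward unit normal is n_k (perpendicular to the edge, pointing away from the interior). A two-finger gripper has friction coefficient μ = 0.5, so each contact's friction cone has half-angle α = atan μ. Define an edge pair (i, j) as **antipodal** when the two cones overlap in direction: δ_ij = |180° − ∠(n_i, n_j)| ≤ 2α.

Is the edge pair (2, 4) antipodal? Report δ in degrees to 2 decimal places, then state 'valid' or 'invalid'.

α = atan 0.5 = 26.57°;  2α = 53.13°
edge 2: e_2 = (+0.40, +3.43);  n_2 = (+0.9933, -0.1158)
edge 4: e_4 = (-3.56, +0.65);  n_4 = (+0.1796, +0.9837)
∠(n_2, n_4) = 86.30°
δ = |180° − 86.30°| = 93.70°
93.70° > 2α = 53.13°  →  invalid

δ = 93.70°, invalid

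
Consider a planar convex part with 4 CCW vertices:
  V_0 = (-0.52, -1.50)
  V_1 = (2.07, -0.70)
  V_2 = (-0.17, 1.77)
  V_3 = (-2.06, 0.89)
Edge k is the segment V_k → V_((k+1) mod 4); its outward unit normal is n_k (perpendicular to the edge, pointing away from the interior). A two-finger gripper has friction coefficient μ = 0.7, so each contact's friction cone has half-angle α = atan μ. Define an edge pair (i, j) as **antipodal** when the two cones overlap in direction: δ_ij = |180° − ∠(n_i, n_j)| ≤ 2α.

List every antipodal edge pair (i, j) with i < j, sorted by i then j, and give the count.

count = 3; pairs: (0,1), (0,2), (1,3)

α = atan 0.7 = 34.99°;  2α = 69.98°
n_0 = (+0.2951, -0.9555)
n_1 = (+0.7408, +0.6718)
n_2 = (-0.4221, +0.9066)
n_3 = (-0.8406, -0.5416)
  (0,1): δ = 64.96°  ✓
  (0,2): δ = 7.80°  ✓
  (0,3): δ = 105.63°  ·
  (1,2): δ = 107.24°  ·
  (1,3): δ = 9.41°  ✓
  (2,3): δ = 82.17°  ·
antipodal pairs: 3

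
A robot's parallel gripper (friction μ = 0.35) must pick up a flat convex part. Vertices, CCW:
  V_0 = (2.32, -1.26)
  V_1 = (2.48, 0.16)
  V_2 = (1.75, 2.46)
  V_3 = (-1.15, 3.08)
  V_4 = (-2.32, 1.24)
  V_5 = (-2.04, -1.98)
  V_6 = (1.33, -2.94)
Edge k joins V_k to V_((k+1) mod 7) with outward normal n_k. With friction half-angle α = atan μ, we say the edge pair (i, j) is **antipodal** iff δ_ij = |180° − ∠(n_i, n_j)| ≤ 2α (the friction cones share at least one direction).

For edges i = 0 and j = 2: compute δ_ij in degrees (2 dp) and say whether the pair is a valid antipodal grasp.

δ = 95.64°, invalid

α = atan 0.35 = 19.29°;  2α = 38.58°
edge 0: e_0 = (+0.16, +1.42);  n_0 = (+0.9937, -0.1120)
edge 2: e_2 = (-2.90, +0.62);  n_2 = (+0.2091, +0.9779)
∠(n_0, n_2) = 84.36°
δ = |180° − 84.36°| = 95.64°
95.64° > 2α = 38.58°  →  invalid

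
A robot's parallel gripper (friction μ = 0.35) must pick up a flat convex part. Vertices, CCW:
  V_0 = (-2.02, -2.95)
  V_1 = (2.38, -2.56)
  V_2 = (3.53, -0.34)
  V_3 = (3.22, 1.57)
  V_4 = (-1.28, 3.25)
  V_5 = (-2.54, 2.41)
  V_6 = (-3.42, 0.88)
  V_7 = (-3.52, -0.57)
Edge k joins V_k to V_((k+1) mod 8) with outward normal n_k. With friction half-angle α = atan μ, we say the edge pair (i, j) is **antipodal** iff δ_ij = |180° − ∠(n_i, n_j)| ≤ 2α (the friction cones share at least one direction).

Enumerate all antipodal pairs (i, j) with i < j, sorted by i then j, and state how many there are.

count = 8; pairs: (0,3), (0,4), (1,4), (1,5), (1,6), (2,6), (2,7), (3,7)

α = atan 0.35 = 19.29°;  2α = 38.58°
n_0 = (+0.0883, -0.9961)
n_1 = (+0.8879, -0.4600)
n_2 = (+0.9871, +0.1602)
n_3 = (+0.3498, +0.9368)
n_4 = (-0.5547, +0.8321)
n_5 = (-0.8668, +0.4986)
n_6 = (-0.9976, +0.0688)
n_7 = (-0.8460, -0.5332)
  (0,1): δ = 122.45°  ·
  (0,2): δ = 85.85°  ·
  (0,3): δ = 25.54°  ✓
  (0,4): δ = 28.62°  ✓
  (0,5): δ = 55.03°  ·
  (0,6): δ = 80.99°  ·
  (0,7): δ = 117.16°  ·
  (1,2): δ = 143.40°  ·
  (1,3): δ = 83.09°  ·
  (1,4): δ = 28.92°  ✓
  (1,5): δ = 2.52°  ✓
  (1,6): δ = 23.44°  ✓
  (1,7): δ = 59.61°  ·
  (2,3): δ = 119.69°  ·
  (2,4): δ = 65.53°  ·
  (2,5): δ = 39.12°  ·
  (2,6): δ = 13.16°  ✓
  (2,7): δ = 23.00°  ✓
  (3,4): δ = 125.84°  ·
  (3,5): δ = 99.43°  ·
  (3,6): δ = 73.47°  ·
  (3,7): δ = 37.31°  ✓
  (4,5): δ = 153.60°  ·
  (4,6): δ = 127.64°  ·
  (4,7): δ = 91.47°  ·
  (5,6): δ = 154.04°  ·
  (5,7): δ = 117.87°  ·
  (6,7): δ = 143.83°  ·
antipodal pairs: 8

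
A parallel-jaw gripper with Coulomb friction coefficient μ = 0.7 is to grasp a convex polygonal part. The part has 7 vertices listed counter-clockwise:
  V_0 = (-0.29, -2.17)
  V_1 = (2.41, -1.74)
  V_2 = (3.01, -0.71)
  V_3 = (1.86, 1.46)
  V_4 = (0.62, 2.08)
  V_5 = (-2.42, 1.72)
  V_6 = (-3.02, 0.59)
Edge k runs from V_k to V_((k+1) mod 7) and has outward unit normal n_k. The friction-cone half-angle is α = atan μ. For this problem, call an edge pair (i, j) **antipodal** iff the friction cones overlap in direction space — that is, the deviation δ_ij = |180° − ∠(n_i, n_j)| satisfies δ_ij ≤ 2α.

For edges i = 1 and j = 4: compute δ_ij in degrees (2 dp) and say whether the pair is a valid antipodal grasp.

δ = 53.02°, valid

α = atan 0.7 = 34.99°;  2α = 69.98°
edge 1: e_1 = (+0.60, +1.03);  n_1 = (+0.8641, -0.5033)
edge 4: e_4 = (-3.04, -0.36);  n_4 = (-0.1176, +0.9931)
∠(n_1, n_4) = 126.98°
δ = |180° − 126.98°| = 53.02°
53.02° ≤ 2α = 69.98°  →  valid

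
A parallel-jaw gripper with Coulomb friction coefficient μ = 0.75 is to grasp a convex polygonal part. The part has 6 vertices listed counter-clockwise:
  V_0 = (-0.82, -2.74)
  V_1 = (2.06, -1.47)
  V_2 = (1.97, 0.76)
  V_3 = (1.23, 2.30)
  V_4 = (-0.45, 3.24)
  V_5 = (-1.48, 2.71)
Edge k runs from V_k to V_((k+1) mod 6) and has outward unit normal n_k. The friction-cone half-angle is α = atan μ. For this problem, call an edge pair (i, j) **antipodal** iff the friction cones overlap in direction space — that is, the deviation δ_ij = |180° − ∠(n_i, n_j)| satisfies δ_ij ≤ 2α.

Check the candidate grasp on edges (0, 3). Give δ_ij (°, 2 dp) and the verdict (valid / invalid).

δ = 53.02°, valid

α = atan 0.75 = 36.87°;  2α = 73.74°
edge 0: e_0 = (+2.88, +1.27);  n_0 = (+0.4035, -0.9150)
edge 3: e_3 = (-1.68, +0.94);  n_3 = (+0.4883, +0.8727)
∠(n_0, n_3) = 126.98°
δ = |180° − 126.98°| = 53.02°
53.02° ≤ 2α = 73.74°  →  valid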